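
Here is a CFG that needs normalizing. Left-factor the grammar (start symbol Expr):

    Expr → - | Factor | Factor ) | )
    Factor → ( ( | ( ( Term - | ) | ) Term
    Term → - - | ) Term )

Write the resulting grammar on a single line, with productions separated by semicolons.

Expr → - | ) | Factor Expr1; Factor → ( ( Factor1 | ) Factor2; Term → - - | ) Term ); Expr1 → ε | ); Factor1 → ε | Term -; Factor2 → ε | Term

Expr has alternatives sharing prefix 'Factor': factor to Expr → Factor Expr1 with Expr1 → ε | ).
Factor has alternatives sharing prefix '( (': factor to Factor → ( ( Factor1 with Factor1 → ε | Term -.
Factor has alternatives sharing prefix ')': factor to Factor → ) Factor2 with Factor2 → ε | Term.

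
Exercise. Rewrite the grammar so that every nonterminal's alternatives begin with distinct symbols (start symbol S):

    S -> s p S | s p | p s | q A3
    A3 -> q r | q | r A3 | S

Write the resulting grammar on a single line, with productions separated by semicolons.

S -> p s | q A3 | s p S'; A3 -> r A3 | S | q A3'; S' -> S | ε; A3' -> r | ε

S has alternatives sharing prefix 's p': factor to S → s p S' with S' → S | ε.
A3 has alternatives sharing prefix 'q': factor to A3 → q A3' with A3' → r | ε.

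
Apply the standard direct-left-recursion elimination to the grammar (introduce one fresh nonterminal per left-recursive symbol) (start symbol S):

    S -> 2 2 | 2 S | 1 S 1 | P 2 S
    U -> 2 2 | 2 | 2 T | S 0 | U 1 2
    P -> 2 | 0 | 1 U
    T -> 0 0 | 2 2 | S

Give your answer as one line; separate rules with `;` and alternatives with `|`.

Directly left-recursive nonterminal: U.
For U: α = {1 2}, β = {2 2, 2, 2 T, S 0}. Rewrite as U → β U' and U' → α U' | ε.

S -> 2 2 | 2 S | 1 S 1 | P 2 S; U -> 2 2 U' | 2 U' | 2 T U' | S 0 U'; P -> 2 | 0 | 1 U; T -> 0 0 | 2 2 | S; U' -> 1 2 U' | ε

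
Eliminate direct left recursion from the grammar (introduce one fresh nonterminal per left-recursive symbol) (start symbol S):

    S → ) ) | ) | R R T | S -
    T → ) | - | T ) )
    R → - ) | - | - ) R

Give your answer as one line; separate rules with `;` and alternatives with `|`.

S → ) ) S' | ) S' | R R T S'; T → ) T' | - T'; R → - ) | - | - ) R; S' → - S' | ε; T' → ) ) T' | ε

Directly left-recursive nonterminals: S, T.
For S: α = {-}, β = {) ), ), R R T}. Rewrite as S → β S' and S' → α S' | ε.
For T: α = {) )}, β = {), -}. Rewrite as T → β T' and T' → α T' | ε.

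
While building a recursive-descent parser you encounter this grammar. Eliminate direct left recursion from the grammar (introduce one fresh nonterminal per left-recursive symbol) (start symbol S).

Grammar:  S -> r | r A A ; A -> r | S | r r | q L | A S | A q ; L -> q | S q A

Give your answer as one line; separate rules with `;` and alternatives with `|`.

A is directly left-recursive.
For A: α = {S, q}, β = {r, S, r r, q L}. Rewrite as A → β A' and A' → α A' | ε.

S -> r | r A A; A -> r A' | S A' | r r A' | q L A'; L -> q | S q A; A' -> S A' | q A' | ε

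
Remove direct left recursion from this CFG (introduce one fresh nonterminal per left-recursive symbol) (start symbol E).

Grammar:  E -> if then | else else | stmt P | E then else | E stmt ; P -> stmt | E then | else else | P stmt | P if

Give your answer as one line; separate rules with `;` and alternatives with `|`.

E -> if then E' | else else E' | stmt P E'; P -> stmt P' | E then P' | else else P'; E' -> then else E' | stmt E' | ε; P' -> stmt P' | if P' | ε

Left recursion appears on E, P.
For E: α = {then else, stmt}, β = {if then, else else, stmt P}. Rewrite as E → β E' and E' → α E' | ε.
For P: α = {stmt, if}, β = {stmt, E then, else else}. Rewrite as P → β P' and P' → α P' | ε.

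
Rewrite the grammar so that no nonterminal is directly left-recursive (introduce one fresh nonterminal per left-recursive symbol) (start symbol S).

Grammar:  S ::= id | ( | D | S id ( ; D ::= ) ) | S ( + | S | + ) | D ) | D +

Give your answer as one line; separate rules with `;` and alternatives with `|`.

S ::= id S' | ( S' | D S'; D ::= ) ) D' | S ( + D' | S D' | + ) D'; S' ::= id ( S' | eps; D' ::= ) D' | + D' | eps

Left recursion appears on S, D.
For S: α = {id (}, β = {id, (, D}. Rewrite as S → β S' and S' → α S' | ε.
For D: α = {), +}, β = {) ), S ( +, S, + )}. Rewrite as D → β D' and D' → α D' | ε.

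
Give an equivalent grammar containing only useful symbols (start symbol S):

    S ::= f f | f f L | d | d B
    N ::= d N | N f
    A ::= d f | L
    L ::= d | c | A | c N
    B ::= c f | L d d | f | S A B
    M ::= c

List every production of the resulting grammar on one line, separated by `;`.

Generating nonterminals: {A, B, L, M, S}.
Reachable from S after that: {A, B, L, S}.
Removed useless symbols: {M, N} and every production mentioning them.

S ::= f f | f f L | d | d B; A ::= d f | L; L ::= d | c | A; B ::= c f | L d d | f | S A B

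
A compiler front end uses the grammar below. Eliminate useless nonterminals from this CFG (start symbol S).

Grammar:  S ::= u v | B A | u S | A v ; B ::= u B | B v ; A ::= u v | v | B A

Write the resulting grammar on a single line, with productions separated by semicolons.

S ::= u v | u S | A v; A ::= u v | v

Generating nonterminals: {A, S}.
Reachable from S after that: {A, S}.
Removed useless symbols: {B} and every production mentioning them.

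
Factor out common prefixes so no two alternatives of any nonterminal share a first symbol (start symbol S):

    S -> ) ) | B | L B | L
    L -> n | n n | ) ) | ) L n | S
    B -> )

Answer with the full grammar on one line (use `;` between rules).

S has alternatives sharing prefix 'L': factor to S → L S' with S' → B | ε.
L has alternatives sharing prefix 'n': factor to L → n L' with L' → ε | n.
L has alternatives sharing prefix ')': factor to L → ) L'' with L'' → ) | L n.

S -> ) ) | B | L S'; L -> S | n L' | ) L''; B -> ); S' -> B | ε; L' -> ε | n; L'' -> ) | L n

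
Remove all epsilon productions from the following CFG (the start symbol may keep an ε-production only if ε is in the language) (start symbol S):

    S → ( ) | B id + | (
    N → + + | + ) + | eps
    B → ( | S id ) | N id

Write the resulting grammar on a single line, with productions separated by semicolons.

Nullable set = {N}.
ε ∉ L(G), so no ε-production is kept.
Expand every rule over subsets of its nullable positions: B → N id gives N id | id.

S → ( ) | B id + | (; N → + + | + ) +; B → ( | S id ) | N id | id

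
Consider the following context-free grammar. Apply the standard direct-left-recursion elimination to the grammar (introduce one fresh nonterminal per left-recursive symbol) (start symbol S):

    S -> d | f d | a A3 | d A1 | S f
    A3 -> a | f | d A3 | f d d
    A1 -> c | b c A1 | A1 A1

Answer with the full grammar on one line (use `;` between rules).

S, A1 are directly left-recursive.
For S: α = {f}, β = {d, f d, a A3, d A1}. Rewrite as S → β S' and S' → α S' | ε.
For A1: α = {A1}, β = {c, b c A1}. Rewrite as A1 → β A1' and A1' → α A1' | ε.

S -> d S' | f d S' | a A3 S' | d A1 S'; A3 -> a | f | d A3 | f d d; A1 -> c A1' | b c A1 A1'; S' -> f S' | ε; A1' -> A1 A1' | ε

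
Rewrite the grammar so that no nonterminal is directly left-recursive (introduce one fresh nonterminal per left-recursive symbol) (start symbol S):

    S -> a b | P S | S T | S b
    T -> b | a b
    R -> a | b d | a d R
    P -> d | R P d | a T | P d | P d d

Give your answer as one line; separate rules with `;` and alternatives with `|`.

S, P are directly left-recursive.
For S: α = {T, b}, β = {a b, P S}. Rewrite as S → β S' and S' → α S' | ε.
For P: α = {d, d d}, β = {d, R P d, a T}. Rewrite as P → β P' and P' → α P' | ε.

S -> a b S' | P S S'; T -> b | a b; R -> a | b d | a d R; P -> d P' | R P d P' | a T P'; S' -> T S' | b S' | ε; P' -> d P' | d d P' | ε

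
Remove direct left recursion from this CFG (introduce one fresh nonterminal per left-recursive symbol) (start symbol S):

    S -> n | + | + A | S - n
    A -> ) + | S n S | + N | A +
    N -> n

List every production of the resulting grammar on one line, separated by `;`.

Directly left-recursive nonterminals: S, A.
For S: α = {- n}, β = {n, +, + A}. Rewrite as S → β S' and S' → α S' | ε.
For A: α = {+}, β = {) +, S n S, + N}. Rewrite as A → β A' and A' → α A' | ε.

S -> n S' | + S' | + A S'; A -> ) + A' | S n S A' | + N A'; N -> n; S' -> - n S' | ε; A' -> + A' | ε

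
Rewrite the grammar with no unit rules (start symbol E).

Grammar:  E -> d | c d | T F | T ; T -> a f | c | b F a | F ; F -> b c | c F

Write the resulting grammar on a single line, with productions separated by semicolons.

E -> d | c d | T F | b c | c F | a f | c | b F a; T -> b c | c F | a f | c | b F a; F -> b c | c F

Unit pairs: E ⇒* {F, T}; T ⇒* {F}.
Replace each nonterminal's rules with the union of the non-unit rules of every nonterminal it unit-derives.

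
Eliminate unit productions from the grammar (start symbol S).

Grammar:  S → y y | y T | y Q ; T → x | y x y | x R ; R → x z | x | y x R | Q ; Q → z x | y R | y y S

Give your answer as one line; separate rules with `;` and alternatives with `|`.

Unit pairs: R ⇒* {Q}.
For each unit pair (A, B), copy every non-unit production of B to A, then drop all unit productions.

S → y y | y T | y Q; T → x | y x y | x R; R → z x | y R | y y S | x z | x | y x R; Q → z x | y R | y y S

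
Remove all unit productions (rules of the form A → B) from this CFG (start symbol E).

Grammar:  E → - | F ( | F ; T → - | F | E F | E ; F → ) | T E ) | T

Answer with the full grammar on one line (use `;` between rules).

Unit pairs: E ⇒* {F, T}; F ⇒* {E, T}; T ⇒* {E, F}.
Replace each nonterminal's rules with the union of the non-unit rules of every nonterminal it unit-derives.

E → - | F ( | ) | T E ) | E F; T → - | F ( | ) | T E ) | E F; F → - | F ( | ) | T E ) | E F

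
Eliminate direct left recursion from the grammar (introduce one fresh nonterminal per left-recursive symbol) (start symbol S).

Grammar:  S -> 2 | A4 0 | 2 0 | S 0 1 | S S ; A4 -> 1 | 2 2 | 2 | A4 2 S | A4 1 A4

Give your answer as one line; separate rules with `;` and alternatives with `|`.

Left recursion appears on S, A4.
For S: α = {0 1, S}, β = {2, A4 0, 2 0}. Rewrite as S → β S' and S' → α S' | ε.
For A4: α = {2 S, 1 A4}, β = {1, 2 2, 2}. Rewrite as A4 → β A4' and A4' → α A4' | ε.

S -> 2 S' | A4 0 S' | 2 0 S'; A4 -> 1 A4' | 2 2 A4' | 2 A4'; S' -> 0 1 S' | S S' | ε; A4' -> 2 S A4' | 1 A4 A4' | ε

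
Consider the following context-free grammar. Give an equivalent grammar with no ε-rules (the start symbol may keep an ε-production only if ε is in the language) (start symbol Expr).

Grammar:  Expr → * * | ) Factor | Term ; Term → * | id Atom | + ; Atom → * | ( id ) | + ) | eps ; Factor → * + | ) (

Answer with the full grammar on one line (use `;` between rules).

Nullable set = {Atom}.
ε ∉ L(G), so no ε-production is kept.
Expand every rule over subsets of its nullable positions: Term → id Atom gives id Atom | id.

Expr → * * | ) Factor | Term; Term → * | id Atom | id | +; Atom → * | ( id ) | + ); Factor → * + | ) (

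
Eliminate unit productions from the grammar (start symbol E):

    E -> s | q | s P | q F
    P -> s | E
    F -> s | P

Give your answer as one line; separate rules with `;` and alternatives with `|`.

E -> s | q | s P | q F; P -> s | q | s P | q F; F -> s | q | s P | q F

Unit pairs: F ⇒* {E, P}; P ⇒* {E}.
Replace each nonterminal's rules with the union of the non-unit rules of every nonterminal it unit-derives.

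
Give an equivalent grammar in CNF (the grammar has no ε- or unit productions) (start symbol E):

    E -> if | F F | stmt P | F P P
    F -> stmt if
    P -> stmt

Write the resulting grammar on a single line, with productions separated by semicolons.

E -> if | F F | X1 P | F Y1; F -> X1 X2; P -> stmt; X1 -> stmt; X2 -> if; Y1 -> P P

Introduce a nonterminal for each terminal appearing in a rule of length ≥ 2: X1 → stmt, X2 → if.
Binarize each right-hand side of length ≥ 3 by chaining fresh nonterminals (Y1, Y2, …): affected rules were E → F P P.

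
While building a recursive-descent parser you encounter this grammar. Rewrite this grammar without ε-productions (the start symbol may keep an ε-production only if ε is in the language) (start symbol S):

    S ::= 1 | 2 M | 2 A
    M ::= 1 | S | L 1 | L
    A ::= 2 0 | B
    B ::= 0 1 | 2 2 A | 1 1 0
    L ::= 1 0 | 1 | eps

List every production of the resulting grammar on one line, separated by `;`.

Nullable set = {L, M}.
ε ∉ L(G), so no ε-production is kept.
Add the nullable-subset variants: S → 2 M gives 2 M | 2.

S ::= 1 | 2 M | 2 | 2 A; M ::= 1 | S | L 1 | L; A ::= 2 0 | B; B ::= 0 1 | 2 2 A | 1 1 0; L ::= 1 0 | 1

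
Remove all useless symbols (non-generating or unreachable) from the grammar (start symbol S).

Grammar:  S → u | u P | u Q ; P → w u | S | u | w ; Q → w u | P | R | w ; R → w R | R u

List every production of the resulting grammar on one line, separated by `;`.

S → u | u P | u Q; P → w u | S | u | w; Q → w u | P | w

Generating nonterminals: {P, Q, S}.
Reachable from S after that: {P, Q, S}.
Removed useless symbols: {R} and every production mentioning them.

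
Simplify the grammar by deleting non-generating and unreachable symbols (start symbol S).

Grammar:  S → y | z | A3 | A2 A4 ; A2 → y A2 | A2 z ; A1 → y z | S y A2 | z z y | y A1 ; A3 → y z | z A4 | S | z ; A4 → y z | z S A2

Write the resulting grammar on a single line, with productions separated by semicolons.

Generating nonterminals: {A1, A3, A4, S}.
Reachable from S after that: {A3, A4, S}.
Removed useless symbols: {A1, A2} and every production mentioning them.

S → y | z | A3; A3 → y z | z A4 | S | z; A4 → y z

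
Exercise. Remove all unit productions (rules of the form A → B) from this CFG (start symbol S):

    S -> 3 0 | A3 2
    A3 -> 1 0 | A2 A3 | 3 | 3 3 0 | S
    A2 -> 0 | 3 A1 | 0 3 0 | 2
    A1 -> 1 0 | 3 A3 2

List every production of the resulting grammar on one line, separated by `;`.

S -> 3 0 | A3 2; A3 -> 3 0 | A3 2 | 1 0 | A2 A3 | 3 | 3 3 0; A2 -> 0 | 3 A1 | 0 3 0 | 2; A1 -> 1 0 | 3 A3 2

Unit pairs: A3 ⇒* {S}.
For each unit pair (A, B), copy every non-unit production of B to A, then drop all unit productions.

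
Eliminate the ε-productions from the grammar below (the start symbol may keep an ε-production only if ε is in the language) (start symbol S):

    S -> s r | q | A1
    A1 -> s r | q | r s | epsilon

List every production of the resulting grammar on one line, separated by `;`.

Nullable set = {A1, S}.
ε ∈ L(G) since S is nullable, so keep S → ε.

S -> s r | q | A1 | ε; A1 -> s r | q | r s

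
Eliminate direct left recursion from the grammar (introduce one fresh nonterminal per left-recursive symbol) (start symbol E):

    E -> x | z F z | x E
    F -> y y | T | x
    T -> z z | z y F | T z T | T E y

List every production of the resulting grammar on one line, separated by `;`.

T is directly left-recursive.
For T: α = {z T, E y}, β = {z z, z y F}. Rewrite as T → β T' and T' → α T' | ε.

E -> x | z F z | x E; F -> y y | T | x; T -> z z T' | z y F T'; T' -> z T T' | E y T' | ε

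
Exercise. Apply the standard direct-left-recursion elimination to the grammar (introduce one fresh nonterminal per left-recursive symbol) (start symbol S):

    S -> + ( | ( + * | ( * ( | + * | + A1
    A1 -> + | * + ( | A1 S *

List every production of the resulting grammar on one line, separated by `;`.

Left recursion appears on A1.
For A1: α = {S *}, β = {+, * + (}. Rewrite as A1 → β A1' and A1' → α A1' | ε.

S -> + ( | ( + * | ( * ( | + * | + A1; A1 -> + A1' | * + ( A1'; A1' -> S * A1' | ε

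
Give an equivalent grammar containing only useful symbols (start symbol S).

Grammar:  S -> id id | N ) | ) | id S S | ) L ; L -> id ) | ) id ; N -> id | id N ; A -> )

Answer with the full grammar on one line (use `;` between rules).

Generating nonterminals: {A, L, N, S}.
Reachable from S after that: {L, N, S}.
Removed useless symbols: {A} and every production mentioning them.

S -> id id | N ) | ) | id S S | ) L; L -> id ) | ) id; N -> id | id N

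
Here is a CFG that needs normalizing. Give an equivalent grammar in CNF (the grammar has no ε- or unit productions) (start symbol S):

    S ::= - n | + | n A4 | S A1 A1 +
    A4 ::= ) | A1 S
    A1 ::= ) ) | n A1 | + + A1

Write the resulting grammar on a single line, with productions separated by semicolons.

S ::= X1 X2 | + | X2 A4 | S Y1; A4 ::= ) | A1 S; A1 ::= X4 X4 | X2 A1 | X3 Y3; X1 ::= -; X2 ::= n; X3 ::= +; X4 ::= ); Y1 ::= A1 Y2; Y2 ::= A1 X3; Y3 ::= X3 A1

Introduce a nonterminal for each terminal appearing in a rule of length ≥ 2: X1 → -, X2 → n, X3 → +, X4 → ).
Binarize each right-hand side of length ≥ 3 by chaining fresh nonterminals (Y1, Y2, …): affected rules were S → S A1 A1 X3; A1 → X3 X3 A1.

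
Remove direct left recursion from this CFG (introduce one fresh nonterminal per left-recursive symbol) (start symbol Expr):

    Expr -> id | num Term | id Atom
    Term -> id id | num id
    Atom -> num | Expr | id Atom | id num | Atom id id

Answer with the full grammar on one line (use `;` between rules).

Expr -> id | num Term | id Atom; Term -> id id | num id; Atom -> num Atom1 | Expr Atom1 | id Atom Atom1 | id num Atom1; Atom1 -> id id Atom1 | ε

Directly left-recursive nonterminal: Atom.
For Atom: α = {id id}, β = {num, Expr, id Atom, id num}. Rewrite as Atom → β Atom1 and Atom1 → α Atom1 | ε.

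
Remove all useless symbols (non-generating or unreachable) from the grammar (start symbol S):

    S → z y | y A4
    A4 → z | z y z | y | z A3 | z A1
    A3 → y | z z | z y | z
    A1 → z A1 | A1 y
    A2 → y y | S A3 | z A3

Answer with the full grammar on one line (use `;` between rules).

Generating nonterminals: {A2, A3, A4, S}.
Reachable from S after that: {A3, A4, S}.
Removed useless symbols: {A1, A2} and every production mentioning them.

S → z y | y A4; A4 → z | z y z | y | z A3; A3 → y | z z | z y | z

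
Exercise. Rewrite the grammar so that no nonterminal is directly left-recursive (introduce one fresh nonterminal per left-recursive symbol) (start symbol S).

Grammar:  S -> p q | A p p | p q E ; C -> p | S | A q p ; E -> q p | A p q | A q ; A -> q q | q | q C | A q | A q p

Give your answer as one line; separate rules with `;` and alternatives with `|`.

S -> p q | A p p | p q E; C -> p | S | A q p; E -> q p | A p q | A q; A -> q q A' | q A' | q C A'; A' -> q A' | q p A' | ε

A is directly left-recursive.
For A: α = {q, q p}, β = {q q, q, q C}. Rewrite as A → β A' and A' → α A' | ε.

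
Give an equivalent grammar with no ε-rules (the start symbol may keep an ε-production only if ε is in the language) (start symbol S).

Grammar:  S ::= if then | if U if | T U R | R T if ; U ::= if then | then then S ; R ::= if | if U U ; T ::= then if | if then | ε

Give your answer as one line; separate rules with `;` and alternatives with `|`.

The nullable symbols are {T}.
ε ∉ L(G), so no ε-production is kept.
Add the nullable-subset variants: S → T U R gives T U R | U R. S → R T if gives R T if | R if.

S ::= if then | if U if | T U R | U R | R T if | R if; U ::= if then | then then S; R ::= if | if U U; T ::= then if | if then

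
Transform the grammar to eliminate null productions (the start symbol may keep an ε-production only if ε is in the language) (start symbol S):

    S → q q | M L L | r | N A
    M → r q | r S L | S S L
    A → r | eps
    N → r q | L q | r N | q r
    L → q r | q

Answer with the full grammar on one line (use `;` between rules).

S → q q | M L L | r | N A | N; M → r q | r S L | S S L; A → r; N → r q | L q | r N | q r; L → q r | q

The nullable symbols are {A}.
ε ∉ L(G), so no ε-production is kept.
For each production, add variants omitting each subset of nullable occurrences: S → N A gives N A | N.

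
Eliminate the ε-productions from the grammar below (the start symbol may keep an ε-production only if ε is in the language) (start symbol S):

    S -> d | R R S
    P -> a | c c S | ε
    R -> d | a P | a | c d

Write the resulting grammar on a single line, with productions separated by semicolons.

S -> d | R R S; P -> a | c c S; R -> d | a P | a | c d

Nullable nonterminals: {P}.
ε ∉ L(G), so no ε-production is kept.
Add the nullable-subset variants: R → a P gives a P | a.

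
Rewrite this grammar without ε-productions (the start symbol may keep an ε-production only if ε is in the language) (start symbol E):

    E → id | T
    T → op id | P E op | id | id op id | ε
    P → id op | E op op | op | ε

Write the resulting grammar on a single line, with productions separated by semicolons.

E → id | T | ε; T → op id | P E op | P op | E op | op | id | id op id; P → id op | E op op | op op | op

The nullable symbols are {E, P, T}.
ε ∈ L(G) since E is nullable, so keep E → ε.
For each production, add variants omitting each subset of nullable occurrences: T → P E op gives P E op | P op | E op | op. P → E op op gives E op op | op op.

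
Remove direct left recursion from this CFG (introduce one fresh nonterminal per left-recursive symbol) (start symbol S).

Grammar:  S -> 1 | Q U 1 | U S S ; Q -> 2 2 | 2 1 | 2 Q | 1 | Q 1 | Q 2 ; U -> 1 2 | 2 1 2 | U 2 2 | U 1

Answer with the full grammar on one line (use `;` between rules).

S -> 1 | Q U 1 | U S S; Q -> 2 2 Q' | 2 1 Q' | 2 Q Q' | 1 Q'; U -> 1 2 U' | 2 1 2 U'; Q' -> 1 Q' | 2 Q' | epsilon; U' -> 2 2 U' | 1 U' | epsilon

Directly left-recursive nonterminals: Q, U.
For Q: α = {1, 2}, β = {2 2, 2 1, 2 Q, 1}. Rewrite as Q → β Q' and Q' → α Q' | ε.
For U: α = {2 2, 1}, β = {1 2, 2 1 2}. Rewrite as U → β U' and U' → α U' | ε.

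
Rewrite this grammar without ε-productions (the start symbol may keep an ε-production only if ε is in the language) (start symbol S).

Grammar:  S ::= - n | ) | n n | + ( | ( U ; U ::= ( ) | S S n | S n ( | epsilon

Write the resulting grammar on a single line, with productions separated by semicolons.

Nullable nonterminals: {U}.
ε ∉ L(G), so no ε-production is kept.
Add the nullable-subset variants: S → ( U gives ( U | (.

S ::= - n | ) | n n | + ( | ( U | (; U ::= ( ) | S S n | S n (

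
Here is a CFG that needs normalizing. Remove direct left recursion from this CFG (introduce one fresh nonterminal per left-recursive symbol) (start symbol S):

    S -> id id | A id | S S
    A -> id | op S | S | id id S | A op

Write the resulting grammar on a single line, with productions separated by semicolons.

S, A are directly left-recursive.
For S: α = {S}, β = {id id, A id}. Rewrite as S → β S' and S' → α S' | ε.
For A: α = {op}, β = {id, op S, S, id id S}. Rewrite as A → β A' and A' → α A' | ε.

S -> id id S' | A id S'; A -> id A' | op S A' | S A' | id id S A'; S' -> S S' | eps; A' -> op A' | eps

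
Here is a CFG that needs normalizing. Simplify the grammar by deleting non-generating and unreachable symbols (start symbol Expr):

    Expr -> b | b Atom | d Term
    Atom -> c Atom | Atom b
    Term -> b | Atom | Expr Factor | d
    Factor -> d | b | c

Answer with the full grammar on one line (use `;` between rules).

Expr -> b | d Term; Term -> b | Expr Factor | d; Factor -> d | b | c

Generating nonterminals: {Expr, Factor, Term}.
Reachable from Expr after that: {Expr, Factor, Term}.
Removed useless symbols: {Atom} and every production mentioning them.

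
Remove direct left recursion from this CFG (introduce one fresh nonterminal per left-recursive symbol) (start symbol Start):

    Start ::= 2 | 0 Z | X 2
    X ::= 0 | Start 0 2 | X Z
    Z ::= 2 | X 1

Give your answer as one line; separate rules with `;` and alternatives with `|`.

Directly left-recursive nonterminal: X.
For X: α = {Z}, β = {0, Start 0 2}. Rewrite as X → β X1 and X1 → α X1 | ε.

Start ::= 2 | 0 Z | X 2; X ::= 0 X1 | Start 0 2 X1; Z ::= 2 | X 1; X1 ::= Z X1 | ε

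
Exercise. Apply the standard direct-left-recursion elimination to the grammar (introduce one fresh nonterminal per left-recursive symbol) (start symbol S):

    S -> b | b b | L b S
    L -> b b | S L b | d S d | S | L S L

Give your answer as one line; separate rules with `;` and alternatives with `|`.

S -> b | b b | L b S; L -> b b L' | S L b L' | d S d L' | S L'; L' -> S L L' | ε

Directly left-recursive nonterminal: L.
For L: α = {S L}, β = {b b, S L b, d S d, S}. Rewrite as L → β L' and L' → α L' | ε.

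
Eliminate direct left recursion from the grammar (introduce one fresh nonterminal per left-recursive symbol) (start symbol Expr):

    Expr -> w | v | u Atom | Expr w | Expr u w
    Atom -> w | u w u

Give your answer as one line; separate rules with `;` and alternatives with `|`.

Directly left-recursive nonterminal: Expr.
For Expr: α = {w, u w}, β = {w, v, u Atom}. Rewrite as Expr → β Expr1 and Expr1 → α Expr1 | ε.

Expr -> w Expr1 | v Expr1 | u Atom Expr1; Atom -> w | u w u; Expr1 -> w Expr1 | u w Expr1 | eps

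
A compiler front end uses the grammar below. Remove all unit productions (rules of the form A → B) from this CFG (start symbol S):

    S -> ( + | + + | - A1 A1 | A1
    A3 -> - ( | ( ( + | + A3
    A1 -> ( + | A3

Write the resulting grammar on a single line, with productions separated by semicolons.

S -> ( + | + + | - A1 A1 | - ( | ( ( + | + A3; A3 -> - ( | ( ( + | + A3; A1 -> ( + | - ( | ( ( + | + A3

Unit pairs: A1 ⇒* {A3}; S ⇒* {A1, A3}.
Replace each nonterminal's rules with the union of the non-unit rules of every nonterminal it unit-derives.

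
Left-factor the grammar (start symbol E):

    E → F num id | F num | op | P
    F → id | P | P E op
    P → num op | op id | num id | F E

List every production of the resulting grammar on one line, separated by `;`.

E → op | P | F num E'; F → id | P F'; P → op id | F E | num P'; E' → id | ε; F' → ε | E op; P' → op | id

E has alternatives sharing prefix 'F num': factor to E → F num E' with E' → id | ε.
F has alternatives sharing prefix 'P': factor to F → P F' with F' → ε | E op.
P has alternatives sharing prefix 'num': factor to P → num P' with P' → op | id.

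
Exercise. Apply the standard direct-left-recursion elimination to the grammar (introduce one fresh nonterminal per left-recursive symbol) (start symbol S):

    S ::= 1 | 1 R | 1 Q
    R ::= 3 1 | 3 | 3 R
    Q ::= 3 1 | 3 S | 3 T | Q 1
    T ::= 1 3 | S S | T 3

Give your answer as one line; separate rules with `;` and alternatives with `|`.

S ::= 1 | 1 R | 1 Q; R ::= 3 1 | 3 | 3 R; Q ::= 3 1 Q' | 3 S Q' | 3 T Q'; T ::= 1 3 T' | S S T'; Q' ::= 1 Q' | eps; T' ::= 3 T' | eps

Directly left-recursive nonterminals: Q, T.
For Q: α = {1}, β = {3 1, 3 S, 3 T}. Rewrite as Q → β Q' and Q' → α Q' | ε.
For T: α = {3}, β = {1 3, S S}. Rewrite as T → β T' and T' → α T' | ε.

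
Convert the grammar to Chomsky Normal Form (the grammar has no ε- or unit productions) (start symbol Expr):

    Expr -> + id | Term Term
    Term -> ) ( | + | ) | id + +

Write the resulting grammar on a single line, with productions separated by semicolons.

Introduce a nonterminal for each terminal appearing in a rule of length ≥ 2: X1 → +, X2 → id, X3 → ), X4 → (.
Binarize each right-hand side of length ≥ 3 by chaining fresh nonterminals (Y1, Y2, …): affected rules were Term → X2 X1 X1.

Expr -> X1 X2 | Term Term; Term -> X3 X4 | + | ) | X2 Y1; X1 -> +; X2 -> id; X3 -> ); X4 -> (; Y1 -> X1 X1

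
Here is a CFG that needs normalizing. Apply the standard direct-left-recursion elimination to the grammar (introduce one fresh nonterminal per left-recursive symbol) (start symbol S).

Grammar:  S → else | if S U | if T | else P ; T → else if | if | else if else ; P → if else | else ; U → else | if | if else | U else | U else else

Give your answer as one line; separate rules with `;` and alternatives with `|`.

S → else | if S U | if T | else P; T → else if | if | else if else; P → if else | else; U → else U' | if U' | if else U'; U' → else U' | else else U' | ε

Directly left-recursive nonterminal: U.
For U: α = {else, else else}, β = {else, if, if else}. Rewrite as U → β U' and U' → α U' | ε.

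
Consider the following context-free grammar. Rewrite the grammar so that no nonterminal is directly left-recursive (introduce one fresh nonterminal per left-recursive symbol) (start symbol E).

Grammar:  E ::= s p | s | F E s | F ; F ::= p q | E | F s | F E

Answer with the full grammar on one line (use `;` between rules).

E ::= s p | s | F E s | F; F ::= p q F' | E F'; F' ::= s F' | E F' | ε

Left recursion appears on F.
For F: α = {s, E}, β = {p q, E}. Rewrite as F → β F' and F' → α F' | ε.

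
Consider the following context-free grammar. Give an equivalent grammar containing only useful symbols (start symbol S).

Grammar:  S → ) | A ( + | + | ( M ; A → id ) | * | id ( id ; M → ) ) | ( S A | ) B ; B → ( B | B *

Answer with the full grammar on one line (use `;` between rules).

Generating nonterminals: {A, M, S}.
Reachable from S after that: {A, M, S}.
Removed useless symbols: {B} and every production mentioning them.

S → ) | A ( + | + | ( M; A → id ) | * | id ( id; M → ) ) | ( S A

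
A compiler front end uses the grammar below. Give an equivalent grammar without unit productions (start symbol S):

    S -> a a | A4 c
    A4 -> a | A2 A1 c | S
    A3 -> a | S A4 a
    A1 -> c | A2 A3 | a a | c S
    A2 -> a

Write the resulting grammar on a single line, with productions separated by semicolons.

S -> a a | A4 c; A4 -> a | A2 A1 c | a a | A4 c; A3 -> a | S A4 a; A1 -> c | A2 A3 | a a | c S; A2 -> a

Unit pairs: A4 ⇒* {S}.
For every A with A ⇒* B via unit rules, add B's non-unit alternatives to A; then delete every rule of the form X → Y.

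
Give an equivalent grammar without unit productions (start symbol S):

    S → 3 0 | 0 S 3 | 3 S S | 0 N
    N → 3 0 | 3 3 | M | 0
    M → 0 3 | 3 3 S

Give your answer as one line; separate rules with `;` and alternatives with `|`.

S → 3 0 | 0 S 3 | 3 S S | 0 N; N → 3 0 | 3 3 | 0 | 0 3 | 3 3 S; M → 0 3 | 3 3 S

Unit pairs: N ⇒* {M}.
For every A with A ⇒* B via unit rules, add B's non-unit alternatives to A; then delete every rule of the form X → Y.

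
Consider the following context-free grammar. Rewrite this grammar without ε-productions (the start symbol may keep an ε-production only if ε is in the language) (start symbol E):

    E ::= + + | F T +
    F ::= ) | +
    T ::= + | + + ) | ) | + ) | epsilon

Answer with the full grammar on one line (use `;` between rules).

The nullable symbols are {T}.
ε ∉ L(G), so no ε-production is kept.
Expand every rule over subsets of its nullable positions: E → F T + gives F T + | F +.

E ::= + + | F T + | F +; F ::= ) | +; T ::= + | + + ) | ) | + )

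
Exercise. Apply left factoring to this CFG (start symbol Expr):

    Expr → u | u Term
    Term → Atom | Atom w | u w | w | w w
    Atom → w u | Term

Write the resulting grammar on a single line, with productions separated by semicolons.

Expr has alternatives sharing prefix 'u': factor to Expr → u Expr1 with Expr1 → ε | Term.
Term has alternatives sharing prefix 'Atom': factor to Term → Atom Term1 with Term1 → ε | w.
Term has alternatives sharing prefix 'w': factor to Term → w Term2 with Term2 → ε | w.

Expr → u Expr1; Term → u w | Atom Term1 | w Term2; Atom → w u | Term; Expr1 → ε | Term; Term1 → ε | w; Term2 → ε | w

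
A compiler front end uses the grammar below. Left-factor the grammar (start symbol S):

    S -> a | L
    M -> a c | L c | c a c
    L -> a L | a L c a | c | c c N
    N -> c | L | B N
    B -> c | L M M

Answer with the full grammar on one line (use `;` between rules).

S -> a | L; M -> a c | L c | c a c; L -> a L L' | c L''; N -> c | L | B N; B -> c | L M M; L' -> eps | c a; L'' -> eps | c N

L has alternatives sharing prefix 'a L': factor to L → a L L' with L' → ε | c a.
L has alternatives sharing prefix 'c': factor to L → c L'' with L'' → ε | c N.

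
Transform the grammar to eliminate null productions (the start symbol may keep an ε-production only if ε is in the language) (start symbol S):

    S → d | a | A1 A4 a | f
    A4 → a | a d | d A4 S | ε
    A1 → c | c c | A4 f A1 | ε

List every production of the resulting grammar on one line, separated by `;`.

S → d | a | A1 A4 a | A1 a | A4 a | f; A4 → a | a d | d A4 S | d S; A1 → c | c c | A4 f A1 | A4 f | f A1 | f

Nullable set = {A1, A4}.
ε ∉ L(G), so no ε-production is kept.
Add the nullable-subset variants: S → A1 A4 a gives A1 A4 a | A1 a | A4 a. A4 → d A4 S gives d A4 S | d S. A1 → A4 f A1 gives A4 f A1 | A4 f | f A1 | f.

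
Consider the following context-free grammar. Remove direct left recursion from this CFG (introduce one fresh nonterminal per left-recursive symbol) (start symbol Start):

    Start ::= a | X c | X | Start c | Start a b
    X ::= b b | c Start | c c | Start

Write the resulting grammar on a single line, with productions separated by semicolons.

Start ::= a Start1 | X c Start1 | X Start1; X ::= b b | c Start | c c | Start; Start1 ::= c Start1 | a b Start1 | eps

Directly left-recursive nonterminal: Start.
For Start: α = {c, a b}, β = {a, X c, X}. Rewrite as Start → β Start1 and Start1 → α Start1 | ε.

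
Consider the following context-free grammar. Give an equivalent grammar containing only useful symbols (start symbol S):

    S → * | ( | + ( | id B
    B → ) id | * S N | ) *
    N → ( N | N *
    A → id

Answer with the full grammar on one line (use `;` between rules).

S → * | ( | + ( | id B; B → ) id | ) *

Generating nonterminals: {A, B, S}.
Reachable from S after that: {B, S}.
Removed useless symbols: {A, N} and every production mentioning them.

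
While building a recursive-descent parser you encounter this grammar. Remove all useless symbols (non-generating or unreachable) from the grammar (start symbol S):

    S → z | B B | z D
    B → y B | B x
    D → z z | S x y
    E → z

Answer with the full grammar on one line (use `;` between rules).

S → z | z D; D → z z | S x y

Generating nonterminals: {D, E, S}.
Reachable from S after that: {D, S}.
Removed useless symbols: {B, E} and every production mentioning them.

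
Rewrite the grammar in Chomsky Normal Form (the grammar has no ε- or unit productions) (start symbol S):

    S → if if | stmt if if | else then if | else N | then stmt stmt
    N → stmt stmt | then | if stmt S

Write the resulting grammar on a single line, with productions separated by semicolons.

Introduce a nonterminal for each terminal appearing in a rule of length ≥ 2: X1 → if, X2 → stmt, X3 → else, X4 → then.
Binarize each right-hand side of length ≥ 3 by chaining fresh nonterminals (Y1, Y2, …): affected rules were S → X2 X1 X1; S → X3 X4 X1; S → X4 X2 X2; N → X1 X2 S.

S → X1 X1 | X2 Y1 | X3 Y2 | X3 N | X4 Y3; N → X2 X2 | then | X1 Y4; X1 → if; X2 → stmt; X3 → else; X4 → then; Y1 → X1 X1; Y2 → X4 X1; Y3 → X2 X2; Y4 → X2 S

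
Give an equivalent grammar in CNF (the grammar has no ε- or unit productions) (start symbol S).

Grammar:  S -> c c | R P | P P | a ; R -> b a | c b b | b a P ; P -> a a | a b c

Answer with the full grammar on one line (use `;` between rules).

S -> X1 X1 | R P | P P | a; R -> X2 X3 | X1 Y1 | X2 Y2; P -> X3 X3 | X3 Y3; X1 -> c; X2 -> b; X3 -> a; Y1 -> X2 X2; Y2 -> X3 P; Y3 -> X2 X1

Introduce a nonterminal for each terminal appearing in a rule of length ≥ 2: X1 → c, X2 → b, X3 → a.
Binarize each right-hand side of length ≥ 3 by chaining fresh nonterminals (Y1, Y2, …): affected rules were R → X1 X2 X2; R → X2 X3 P; P → X3 X2 X1.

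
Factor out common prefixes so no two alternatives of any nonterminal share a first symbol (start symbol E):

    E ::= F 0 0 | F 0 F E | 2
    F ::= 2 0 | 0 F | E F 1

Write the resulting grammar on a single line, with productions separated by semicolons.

E ::= 2 | F 0 E'; F ::= 2 0 | 0 F | E F 1; E' ::= 0 | F E

E has alternatives sharing prefix 'F 0': factor to E → F 0 E' with E' → 0 | F E.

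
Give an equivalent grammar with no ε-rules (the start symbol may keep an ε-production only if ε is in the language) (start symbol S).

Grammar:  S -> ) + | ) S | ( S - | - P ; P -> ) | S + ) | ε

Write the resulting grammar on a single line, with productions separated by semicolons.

S -> ) + | ) S | ( S - | - P | -; P -> ) | S + )

Nullable set = {P}.
ε ∉ L(G), so no ε-production is kept.
For each production, add variants omitting each subset of nullable occurrences: S → - P gives - P | -.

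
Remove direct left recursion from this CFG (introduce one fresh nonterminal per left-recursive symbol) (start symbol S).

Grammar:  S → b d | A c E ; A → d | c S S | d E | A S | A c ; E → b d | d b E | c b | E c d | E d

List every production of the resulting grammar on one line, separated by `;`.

Directly left-recursive nonterminals: A, E.
For A: α = {S, c}, β = {d, c S S, d E}. Rewrite as A → β A' and A' → α A' | ε.
For E: α = {c d, d}, β = {b d, d b E, c b}. Rewrite as E → β E' and E' → α E' | ε.

S → b d | A c E; A → d A' | c S S A' | d E A'; E → b d E' | d b E E' | c b E'; A' → S A' | c A' | epsilon; E' → c d E' | d E' | epsilon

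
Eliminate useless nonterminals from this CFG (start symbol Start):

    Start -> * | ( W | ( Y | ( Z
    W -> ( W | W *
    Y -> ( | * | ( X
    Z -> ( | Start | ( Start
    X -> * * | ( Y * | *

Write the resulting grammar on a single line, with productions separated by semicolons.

Generating nonterminals: {Start, X, Y, Z}.
Reachable from Start after that: {Start, X, Y, Z}.
Removed useless symbols: {W} and every production mentioning them.

Start -> * | ( Y | ( Z; Y -> ( | * | ( X; Z -> ( | Start | ( Start; X -> * * | ( Y * | *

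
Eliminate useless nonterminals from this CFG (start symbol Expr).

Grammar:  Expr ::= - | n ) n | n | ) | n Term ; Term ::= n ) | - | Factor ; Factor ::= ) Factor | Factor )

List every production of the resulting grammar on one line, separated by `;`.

Expr ::= - | n ) n | n | ) | n Term; Term ::= n ) | -

Generating nonterminals: {Expr, Term}.
Reachable from Expr after that: {Expr, Term}.
Removed useless symbols: {Factor} and every production mentioning them.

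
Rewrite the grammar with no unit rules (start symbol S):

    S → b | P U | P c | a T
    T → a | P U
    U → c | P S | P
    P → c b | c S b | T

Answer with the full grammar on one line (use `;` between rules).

Unit pairs: P ⇒* {T}; U ⇒* {P, T}.
For each unit pair (A, B), copy every non-unit production of B to A, then drop all unit productions.

S → b | P U | P c | a T; T → a | P U; U → c | P S | c b | c S b | a | P U; P → c b | c S b | a | P U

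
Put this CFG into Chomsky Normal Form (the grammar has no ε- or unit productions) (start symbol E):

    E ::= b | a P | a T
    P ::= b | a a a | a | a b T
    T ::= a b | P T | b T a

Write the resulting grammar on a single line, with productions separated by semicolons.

Introduce a nonterminal for each terminal appearing in a rule of length ≥ 2: X1 → a, X2 → b.
Binarize each right-hand side of length ≥ 3 by chaining fresh nonterminals (Y1, Y2, …): affected rules were P → X1 X1 X1; P → X1 X2 T; T → X2 T X1.

E ::= b | X1 P | X1 T; P ::= b | X1 Y1 | a | X1 Y2; T ::= X1 X2 | P T | X2 Y3; X1 ::= a; X2 ::= b; Y1 ::= X1 X1; Y2 ::= X2 T; Y3 ::= T X1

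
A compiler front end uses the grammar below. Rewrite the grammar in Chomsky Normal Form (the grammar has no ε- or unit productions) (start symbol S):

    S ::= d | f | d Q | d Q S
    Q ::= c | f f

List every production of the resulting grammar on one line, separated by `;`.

Introduce a nonterminal for each terminal appearing in a rule of length ≥ 2: X1 → d, X2 → f.
Binarize each right-hand side of length ≥ 3 by chaining fresh nonterminals (Y1, Y2, …): affected rules were S → X1 Q S.

S ::= d | f | X1 Q | X1 Y1; Q ::= c | X2 X2; X1 ::= d; X2 ::= f; Y1 ::= Q S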